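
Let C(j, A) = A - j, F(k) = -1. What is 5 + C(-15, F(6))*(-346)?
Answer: -4839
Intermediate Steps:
5 + C(-15, F(6))*(-346) = 5 + (-1 - 1*(-15))*(-346) = 5 + (-1 + 15)*(-346) = 5 + 14*(-346) = 5 - 4844 = -4839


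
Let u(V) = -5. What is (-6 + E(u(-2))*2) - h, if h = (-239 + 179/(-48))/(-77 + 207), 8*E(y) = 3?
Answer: -21109/6240 ≈ -3.3829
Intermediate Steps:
E(y) = 3/8 (E(y) = (1/8)*3 = 3/8)
h = -11651/6240 (h = (-239 + 179*(-1/48))/130 = (-239 - 179/48)*(1/130) = -11651/48*1/130 = -11651/6240 ≈ -1.8671)
(-6 + E(u(-2))*2) - h = (-6 + (3/8)*2) - 1*(-11651/6240) = (-6 + 3/4) + 11651/6240 = -21/4 + 11651/6240 = -21109/6240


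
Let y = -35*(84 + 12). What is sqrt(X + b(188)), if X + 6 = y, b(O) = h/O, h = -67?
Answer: 5*I*sqrt(1189805)/94 ≈ 58.02*I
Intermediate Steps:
b(O) = -67/O
y = -3360 (y = -35*96 = -3360)
X = -3366 (X = -6 - 3360 = -3366)
sqrt(X + b(188)) = sqrt(-3366 - 67/188) = sqrt(-632875/188) = 5*I*sqrt(1189805)/94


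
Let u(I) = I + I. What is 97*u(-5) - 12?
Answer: -982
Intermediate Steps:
u(I) = 2*I
97*u(-5) - 12 = 97*(2*(-5)) - 12 = 97*(-10) - 12 = -970 - 12 = -982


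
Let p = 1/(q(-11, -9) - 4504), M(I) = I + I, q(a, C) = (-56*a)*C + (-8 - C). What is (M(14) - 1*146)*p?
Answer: 118/10047 ≈ 0.011745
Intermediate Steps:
q(a, C) = -8 - C - 56*C*a (q(a, C) = -56*C*a + (-8 - C) = -8 - C - 56*C*a)
M(I) = 2*I
p = -1/10047 (p = 1/((-8 - 1*(-9) - 56*(-9)*(-11)) - 4504) = 1/((-8 + 9 - 5544) - 4504) = 1/(-5543 - 4504) = 1/(-10047) = -1/10047 ≈ -9.9532e-5)
(M(14) - 1*146)*p = (2*14 - 1*146)*(-1/10047) = (28 - 146)*(-1/10047) = -118*(-1/10047) = 118/10047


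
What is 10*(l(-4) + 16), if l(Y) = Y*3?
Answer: 40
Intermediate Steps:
l(Y) = 3*Y
10*(l(-4) + 16) = 10*(3*(-4) + 16) = 10*(-12 + 16) = 10*4 = 40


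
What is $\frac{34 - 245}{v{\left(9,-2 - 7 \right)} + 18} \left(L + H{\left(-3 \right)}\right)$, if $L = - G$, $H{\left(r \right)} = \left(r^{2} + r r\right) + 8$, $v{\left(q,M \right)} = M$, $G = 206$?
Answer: $4220$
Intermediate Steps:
$H{\left(r \right)} = 8 + 2 r^{2}$ ($H{\left(r \right)} = \left(r^{2} + r^{2}\right) + 8 = 2 r^{2} + 8 = 8 + 2 r^{2}$)
$L = -206$ ($L = \left(-1\right) 206 = -206$)
$\frac{34 - 245}{v{\left(9,-2 - 7 \right)} + 18} \left(L + H{\left(-3 \right)}\right) = \frac{34 - 245}{\left(-2 - 7\right) + 18} \left(-206 + \left(8 + 2 \left(-3\right)^{2}\right)\right) = - \frac{211}{\left(-2 - 7\right) + 18} \left(-206 + \left(8 + 2 \cdot 9\right)\right) = - \frac{211}{-9 + 18} \left(-206 + \left(8 + 18\right)\right) = - \frac{211}{9} \left(-206 + 26\right) = \left(-211\right) \frac{1}{9} \left(-180\right) = \left(- \frac{211}{9}\right) \left(-180\right) = 4220$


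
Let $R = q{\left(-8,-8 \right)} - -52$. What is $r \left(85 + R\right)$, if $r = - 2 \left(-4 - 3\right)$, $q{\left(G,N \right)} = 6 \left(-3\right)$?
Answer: $1666$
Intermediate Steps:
$q{\left(G,N \right)} = -18$
$R = 34$ ($R = -18 - -52 = -18 + 52 = 34$)
$r = 14$ ($r = - 2 \left(-4 - 3\right) = \left(-2\right) \left(-7\right) = 14$)
$r \left(85 + R\right) = 14 \left(85 + 34\right) = 14 \cdot 119 = 1666$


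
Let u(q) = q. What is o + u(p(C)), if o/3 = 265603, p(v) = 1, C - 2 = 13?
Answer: 796810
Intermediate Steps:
C = 15 (C = 2 + 13 = 15)
o = 796809 (o = 3*265603 = 796809)
o + u(p(C)) = 796809 + 1 = 796810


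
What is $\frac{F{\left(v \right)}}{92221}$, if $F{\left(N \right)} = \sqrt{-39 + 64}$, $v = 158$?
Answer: $\frac{5}{92221} \approx 5.4218 \cdot 10^{-5}$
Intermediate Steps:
$F{\left(N \right)} = 5$ ($F{\left(N \right)} = \sqrt{25} = 5$)
$\frac{F{\left(v \right)}}{92221} = \frac{5}{92221}$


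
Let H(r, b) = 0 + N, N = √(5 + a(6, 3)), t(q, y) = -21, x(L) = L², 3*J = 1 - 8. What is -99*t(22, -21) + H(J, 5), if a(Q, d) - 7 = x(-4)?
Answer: 2079 + 2*√7 ≈ 2084.3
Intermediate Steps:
J = -7/3 (J = (1 - 8)/3 = (⅓)*(-7) = -7/3 ≈ -2.3333)
a(Q, d) = 23 (a(Q, d) = 7 + (-4)² = 7 + 16 = 23)
N = 2*√7 (N = √(5 + 23) = √28 = 2*√7 ≈ 5.2915)
H(r, b) = 2*√7 (H(r, b) = 0 + 2*√7 = 2*√7)
-99*t(22, -21) + H(J, 5) = -99*(-21) + 2*√7 = 2079 + 2*√7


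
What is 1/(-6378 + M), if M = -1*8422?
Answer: -1/14800 ≈ -6.7568e-5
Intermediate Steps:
M = -8422
1/(-6378 + M) = 1/(-6378 - 8422) = 1/(-14800) = -1/14800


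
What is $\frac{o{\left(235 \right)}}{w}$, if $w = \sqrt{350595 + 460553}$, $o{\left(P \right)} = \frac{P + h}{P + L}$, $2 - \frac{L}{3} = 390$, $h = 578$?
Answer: $- \frac{813 \sqrt{202787}}{376778246} \approx -0.00097168$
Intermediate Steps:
$L = -1164$ ($L = 6 - 1170 = -1164$)
$o{\left(P \right)} = \frac{578 + P}{-1164 + P}$ ($o{\left(P \right)} = \frac{P + 578}{P - 1164} = \frac{578 + P}{-1164 + P}$)
$w = 2 \sqrt{202787}$ ($w = \sqrt{811148} = 2 \sqrt{202787} \approx 900.64$)
$\frac{o{\left(235 \right)}}{w} = \frac{\frac{1}{-1164 + 235} \left(578 + 235\right)}{2 \sqrt{202787}} = \frac{1}{-929} \cdot 813 \frac{\sqrt{202787}}{405574} = \left(- \frac{1}{929}\right) 813 \frac{\sqrt{202787}}{405574} = - \frac{813 \frac{\sqrt{202787}}{405574}}{929} = - \frac{813 \sqrt{202787}}{376778246}$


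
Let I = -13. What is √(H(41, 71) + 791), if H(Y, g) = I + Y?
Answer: 3*√91 ≈ 28.618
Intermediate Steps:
H(Y, g) = -13 + Y
√(H(41, 71) + 791) = √((-13 + 41) + 791) = √(28 + 791) = √819 = 3*√91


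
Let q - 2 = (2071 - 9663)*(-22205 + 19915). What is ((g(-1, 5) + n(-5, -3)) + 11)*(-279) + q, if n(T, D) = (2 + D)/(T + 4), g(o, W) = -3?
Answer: 17383171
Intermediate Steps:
n(T, D) = (2 + D)/(4 + T)
q = 17385682 (q = 2 + (2071 - 9663)*(-22205 + 19915) = 2 - 7592*(-2290) = 2 + 17385680 = 17385682)
((g(-1, 5) + n(-5, -3)) + 11)*(-279) + q = ((-3 + (2 - 3)/(4 - 5)) + 11)*(-279) + 17385682 = ((-3 - 1/(-1)) + 11)*(-279) + 17385682 = ((-3 - 1*(-1)) + 11)*(-279) + 17385682 = ((-3 + 1) + 11)*(-279) + 17385682 = (-2 + 11)*(-279) + 17385682 = 9*(-279) + 17385682 = -2511 + 17385682 = 17383171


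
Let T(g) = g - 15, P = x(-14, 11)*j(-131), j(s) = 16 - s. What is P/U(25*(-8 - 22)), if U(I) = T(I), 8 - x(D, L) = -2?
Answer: -98/51 ≈ -1.9216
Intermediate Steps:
x(D, L) = 10 (x(D, L) = 8 - 1*(-2) = 8 + 2 = 10)
P = 1470 (P = 10*(16 - 1*(-131)) = 10*(16 + 131) = 10*147 = 1470)
T(g) = -15 + g
U(I) = -15 + I
P/U(25*(-8 - 22)) = 1470/(-15 + 25*(-8 - 22)) = 1470/(-15 + 25*(-30)) = 1470/(-15 - 750) = 1470/(-765) = 1470*(-1/765) = -98/51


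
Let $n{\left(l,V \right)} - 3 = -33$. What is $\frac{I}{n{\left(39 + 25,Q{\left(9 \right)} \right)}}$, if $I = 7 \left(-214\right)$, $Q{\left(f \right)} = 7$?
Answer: $\frac{749}{15} \approx 49.933$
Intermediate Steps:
$I = -1498$
$n{\left(l,V \right)} = -30$ ($n{\left(l,V \right)} = 3 - 33 = -30$)
$\frac{I}{n{\left(39 + 25,Q{\left(9 \right)} \right)}} = - \frac{1498}{-30} = \left(-1498\right) \left(- \frac{1}{30}\right) = \frac{749}{15}$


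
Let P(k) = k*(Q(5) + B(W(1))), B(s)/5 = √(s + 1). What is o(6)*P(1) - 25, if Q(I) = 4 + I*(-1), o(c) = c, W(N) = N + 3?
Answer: -31 + 30*√5 ≈ 36.082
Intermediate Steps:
W(N) = 3 + N
Q(I) = 4 - I
B(s) = 5*√(1 + s) (B(s) = 5*√(s + 1) = 5*√(1 + s))
P(k) = k*(-1 + 5*√5) (P(k) = k*((4 - 1*5) + 5*√(1 + (3 + 1))) = k*((4 - 5) + 5*√(1 + 4)) = k*(-1 + 5*√5))
o(6)*P(1) - 25 = 6*(1*(-1 + 5*√5)) - 25 = 6*(-1 + 5*√5) - 25 = (-6 + 30*√5) - 25 = -31 + 30*√5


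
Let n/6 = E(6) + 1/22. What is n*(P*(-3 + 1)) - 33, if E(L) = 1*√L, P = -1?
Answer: -357/11 + 12*√6 ≈ -3.0607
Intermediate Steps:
E(L) = √L
n = 3/11 + 6*√6 (n = 6*(√6 + 1/22) = 6*(1/22 + √6) = 3/11 + 6*√6 ≈ 14.970)
n*(P*(-3 + 1)) - 33 = (3/11 + 6*√6)*(-(-3 + 1)) - 33 = (3/11 + 6*√6)*(-1*(-2)) - 33 = (3/11 + 6*√6)*2 - 33 = (6/11 + 12*√6) - 33 = -357/11 + 12*√6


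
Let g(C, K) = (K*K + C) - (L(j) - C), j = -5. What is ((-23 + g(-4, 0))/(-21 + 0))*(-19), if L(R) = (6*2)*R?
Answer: 551/21 ≈ 26.238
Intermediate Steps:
L(R) = 12*R
g(C, K) = 60 + K² + 2*C (g(C, K) = (K*K + C) - (12*(-5) - C) = (K² + C) - (-60 - C) = (C + K²) + (60 + C) = 60 + K² + 2*C)
((-23 + g(-4, 0))/(-21 + 0))*(-19) = ((-23 + (60 + 0² + 2*(-4)))/(-21 + 0))*(-19) = ((-23 + (60 + 0 - 8))/(-21))*(-19) = ((-23 + 52)*(-1/21))*(-19) = (29*(-1/21))*(-19) = -29/21*(-19) = 551/21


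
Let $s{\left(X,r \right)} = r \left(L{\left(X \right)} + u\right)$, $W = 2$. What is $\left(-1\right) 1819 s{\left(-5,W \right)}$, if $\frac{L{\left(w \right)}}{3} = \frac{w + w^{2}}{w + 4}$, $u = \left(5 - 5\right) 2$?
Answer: $218280$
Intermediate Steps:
$u = 0$ ($u = 0 \cdot 2 = 0$)
$L{\left(w \right)} = \frac{3 \left(w + w^{2}\right)}{4 + w}$ ($L{\left(w \right)} = 3 \frac{w + w^{2}}{w + 4} = 3 \frac{w + w^{2}}{4 + w} = \frac{3 \left(w + w^{2}\right)}{4 + w}$)
$s{\left(X,r \right)} = \frac{3 X r \left(1 + X\right)}{4 + X}$ ($s{\left(X,r \right)} = r \left(\frac{3 X \left(1 + X\right)}{4 + X} + 0\right) = r \frac{3 X \left(1 + X\right)}{4 + X} = \frac{3 X r \left(1 + X\right)}{4 + X}$)
$\left(-1\right) 1819 s{\left(-5,W \right)} = \left(-1\right) 1819 \cdot 3 \left(-5\right) 2 \frac{1}{4 - 5} \left(1 - 5\right) = - 1819 \cdot 3 \left(-5\right) 2 \frac{1}{-1} \left(-4\right) = - 1819 \cdot 3 \left(-5\right) 2 \left(-1\right) \left(-4\right) = \left(-1819\right) \left(-120\right) = 218280$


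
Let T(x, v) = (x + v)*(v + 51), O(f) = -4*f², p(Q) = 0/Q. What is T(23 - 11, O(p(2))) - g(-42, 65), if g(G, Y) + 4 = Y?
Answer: 551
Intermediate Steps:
p(Q) = 0
g(G, Y) = -4 + Y
T(x, v) = (51 + v)*(v + x) (T(x, v) = (v + x)*(51 + v) = (51 + v)*(v + x))
T(23 - 11, O(p(2))) - g(-42, 65) = ((-4*0²)² + 51*(-4*0²) + 51*(23 - 11) + (-4*0²)*(23 - 11)) - (-4 + 65) = ((-4*0)² + 51*(-4*0) + 51*12 - 4*0*12) - 1*61 = (0² + 51*0 + 612 + 0*12) - 61 = (0 + 0 + 612 + 0) - 61 = 612 - 61 = 551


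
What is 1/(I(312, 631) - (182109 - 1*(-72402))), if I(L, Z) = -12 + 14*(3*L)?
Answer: -1/241419 ≈ -4.1422e-6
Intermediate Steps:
I(L, Z) = -12 + 42*L
1/(I(312, 631) - (182109 - 1*(-72402))) = 1/((-12 + 42*312) - (182109 - 1*(-72402))) = 1/((-12 + 13104) - (182109 + 72402)) = 1/(13092 - 1*254511) = 1/(13092 - 254511) = 1/(-241419) = -1/241419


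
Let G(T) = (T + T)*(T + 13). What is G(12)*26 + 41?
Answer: 15641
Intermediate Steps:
G(T) = 2*T*(13 + T) (G(T) = (2*T)*(13 + T) = 2*T*(13 + T))
G(12)*26 + 41 = (2*12*(13 + 12))*26 + 41 = (2*12*25)*26 + 41 = 600*26 + 41 = 15600 + 41 = 15641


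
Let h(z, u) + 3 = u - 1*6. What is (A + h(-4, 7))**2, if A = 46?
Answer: 1936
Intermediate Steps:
h(z, u) = -9 + u (h(z, u) = -3 + (u - 1*6) = -3 + (u - 6) = -3 + (-6 + u) = -9 + u)
(A + h(-4, 7))**2 = (46 + (-9 + 7))**2 = (46 - 2)**2 = 44**2 = 1936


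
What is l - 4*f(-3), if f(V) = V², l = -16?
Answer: -52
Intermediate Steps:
l - 4*f(-3) = -16 - 4*(-3)² = -16 - 4*9 = -16 - 36 = -52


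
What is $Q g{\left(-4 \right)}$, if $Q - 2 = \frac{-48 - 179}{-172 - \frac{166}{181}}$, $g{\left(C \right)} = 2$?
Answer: $\frac{103683}{15649} \approx 6.6255$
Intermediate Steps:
$Q = \frac{103683}{31298}$ ($Q = 2 + \frac{-48 - 179}{-172 - \frac{166}{181}} = 2 - \frac{227}{-172 - \frac{166}{181}} = 2 - \frac{227}{- \frac{31298}{181}} = 2 - - \frac{41087}{31298} = 2 + \frac{41087}{31298} = \frac{103683}{31298} \approx 3.3128$)
$Q g{\left(-4 \right)} = \frac{103683}{31298} \cdot 2 = \frac{103683}{15649}$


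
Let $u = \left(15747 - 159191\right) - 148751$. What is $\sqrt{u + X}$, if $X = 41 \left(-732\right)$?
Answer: $i \sqrt{322207} \approx 567.63 i$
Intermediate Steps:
$u = -292195$ ($u = -143444 - 148751 = -292195$)
$X = -30012$
$\sqrt{u + X} = \sqrt{-292195 - 30012} = \sqrt{-322207} = i \sqrt{322207}$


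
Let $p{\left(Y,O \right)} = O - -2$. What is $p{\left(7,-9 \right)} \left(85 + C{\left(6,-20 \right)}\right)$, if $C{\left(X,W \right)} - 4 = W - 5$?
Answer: $-448$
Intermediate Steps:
$p{\left(Y,O \right)} = 2 + O$ ($p{\left(Y,O \right)} = O + 2 = 2 + O$)
$C{\left(X,W \right)} = -1 + W$ ($C{\left(X,W \right)} = 4 + \left(W - 5\right) = 4 + \left(-5 + W\right) = -1 + W$)
$p{\left(7,-9 \right)} \left(85 + C{\left(6,-20 \right)}\right) = \left(2 - 9\right) \left(85 - 21\right) = - 7 \left(85 - 21\right) = \left(-7\right) 64 = -448$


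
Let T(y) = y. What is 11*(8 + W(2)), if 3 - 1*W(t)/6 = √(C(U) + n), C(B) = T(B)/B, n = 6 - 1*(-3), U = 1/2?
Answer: 286 - 66*√10 ≈ 77.290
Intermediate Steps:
U = ½ ≈ 0.50000
n = 9 (n = 6 + 3 = 9)
C(B) = 1 (C(B) = B/B = 1)
W(t) = 18 - 6*√10 (W(t) = 18 - 6*√(1 + 9) = 18 - 6*√10)
11*(8 + W(2)) = 11*(8 + (18 - 6*√10)) = 11*(26 - 6*√10) = 286 - 66*√10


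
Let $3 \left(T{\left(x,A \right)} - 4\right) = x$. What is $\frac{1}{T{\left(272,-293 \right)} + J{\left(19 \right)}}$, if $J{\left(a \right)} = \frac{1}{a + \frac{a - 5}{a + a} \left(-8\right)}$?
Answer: $\frac{915}{86677} \approx 0.010556$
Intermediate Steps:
$T{\left(x,A \right)} = 4 + \frac{x}{3}$
$J{\left(a \right)} = \frac{1}{a - \frac{4 \left(-5 + a\right)}{a}}$ ($J{\left(a \right)} = \frac{1}{a + \frac{-5 + a}{2 a} \left(-8\right)} = \frac{1}{a - \frac{4 \left(-5 + a\right)}{a}}$)
$\frac{1}{T{\left(272,-293 \right)} + J{\left(19 \right)}} = \frac{1}{\left(4 + \frac{1}{3} \cdot 272\right) + \frac{19}{20 + 19^{2} - 76}} = \frac{1}{\left(4 + \frac{272}{3}\right) + \frac{19}{20 + 361 - 76}} = \frac{1}{\frac{284}{3} + \frac{19}{305}} = \frac{1}{\frac{86677}{915}} = \frac{915}{86677}$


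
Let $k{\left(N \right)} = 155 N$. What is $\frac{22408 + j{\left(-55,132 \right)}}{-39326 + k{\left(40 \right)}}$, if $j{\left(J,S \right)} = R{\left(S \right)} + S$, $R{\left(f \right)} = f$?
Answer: $- \frac{11336}{16563} \approx -0.68442$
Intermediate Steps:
$j{\left(J,S \right)} = 2 S$ ($j{\left(J,S \right)} = S + S = 2 S$)
$\frac{22408 + j{\left(-55,132 \right)}}{-39326 + k{\left(40 \right)}} = \frac{22408 + 2 \cdot 132}{-39326 + 155 \cdot 40} = \frac{22408 + 264}{-39326 + 6200} = \frac{22672}{-33126} = 22672 \left(- \frac{1}{33126}\right) = - \frac{11336}{16563}$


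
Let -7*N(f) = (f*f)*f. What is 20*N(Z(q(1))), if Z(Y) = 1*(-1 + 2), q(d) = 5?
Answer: -20/7 ≈ -2.8571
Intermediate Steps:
Z(Y) = 1 (Z(Y) = 1*1 = 1)
N(f) = -f³/7 (N(f) = -f*f*f/7 = -f²*f/7 = -f³/7)
20*N(Z(q(1))) = 20*(-⅐*1³) = 20*(-⅐*1) = 20*(-⅐) = -20/7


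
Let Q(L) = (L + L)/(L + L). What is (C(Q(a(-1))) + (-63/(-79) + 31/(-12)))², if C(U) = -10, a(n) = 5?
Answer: 124835929/898704 ≈ 138.91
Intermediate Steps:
Q(L) = 1 (Q(L) = (2*L)/((2*L)) = (2*L)*(1/(2*L)) = 1)
(C(Q(a(-1))) + (-63/(-79) + 31/(-12)))² = (-10 + (-63/(-79) + 31/(-12)))² = (-10 + (-63*(-1/79) + 31*(-1/12)))² = (-10 + (63/79 - 31/12))² = (-10 - 1693/948)² = (-11173/948)² = 124835929/898704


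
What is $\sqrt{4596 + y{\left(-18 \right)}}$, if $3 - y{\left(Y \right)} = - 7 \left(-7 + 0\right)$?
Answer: $5 \sqrt{182} \approx 67.454$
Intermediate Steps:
$y{\left(Y \right)} = -46$ ($y{\left(Y \right)} = 3 - - 7 \left(-7 + 0\right) = 3 - \left(-7\right) \left(-7\right) = 3 - 49 = -46$)
$\sqrt{4596 + y{\left(-18 \right)}} = \sqrt{4596 - 46} = \sqrt{4550} = 5 \sqrt{182}$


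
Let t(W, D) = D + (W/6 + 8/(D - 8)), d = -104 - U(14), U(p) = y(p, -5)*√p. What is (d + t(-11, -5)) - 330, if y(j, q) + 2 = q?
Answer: -34433/78 + 7*√14 ≈ -415.26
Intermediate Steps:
y(j, q) = -2 + q
U(p) = -7*√p (U(p) = (-2 - 5)*√p = -7*√p)
d = -104 + 7*√14 (d = -104 - (-7)*√14 = -104 + 7*√14 ≈ -77.808)
t(W, D) = D + 8/(-8 + D) + W/6 (t(W, D) = D + (W*(⅙) + 8/(-8 + D)) = D + (W/6 + 8/(-8 + D)) = D + (8/(-8 + D) + W/6) = D + 8/(-8 + D) + W/6)
(d + t(-11, -5)) - 330 = ((-104 + 7*√14) + (48 - 48*(-5) - 8*(-11) + 6*(-5)² - 5*(-11))/(6*(-8 - 5))) - 330 = ((-104 + 7*√14) + (⅙)*(48 + 240 + 88 + 6*25 + 55)/(-13)) - 330 = ((-104 + 7*√14) + (⅙)*(-1/13)*(48 + 240 + 88 + 150 + 55)) - 330 = ((-104 + 7*√14) + (⅙)*(-1/13)*581) - 330 = ((-104 + 7*√14) - 581/78) - 330 = (-8693/78 + 7*√14) - 330 = -34433/78 + 7*√14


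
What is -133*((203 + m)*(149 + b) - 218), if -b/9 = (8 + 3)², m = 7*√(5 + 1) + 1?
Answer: 25533074 + 875140*√6 ≈ 2.7677e+7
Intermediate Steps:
m = 1 + 7*√6 (m = 7*√6 + 1 = 1 + 7*√6 ≈ 18.146)
b = -1089 (b = -9*(8 + 3)² = -9*11² = -9*121 = -1089)
-133*((203 + m)*(149 + b) - 218) = -133*((203 + (1 + 7*√6))*(149 - 1089) - 218) = -133*((204 + 7*√6)*(-940) - 218) = -133*((-191760 - 6580*√6) - 218) = -133*(-191978 - 6580*√6) = 25533074 + 875140*√6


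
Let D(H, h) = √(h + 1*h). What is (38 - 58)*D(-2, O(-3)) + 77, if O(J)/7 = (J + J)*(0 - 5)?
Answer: 77 - 40*√105 ≈ -332.88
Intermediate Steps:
O(J) = -70*J (O(J) = 7*((J + J)*(0 - 5)) = 7*((2*J)*(-5)) = 7*(-10*J) = -70*J)
D(H, h) = √2*√h (D(H, h) = √(h + h) = √(2*h) = √2*√h)
(38 - 58)*D(-2, O(-3)) + 77 = (38 - 58)*(√2*√(-70*(-3))) + 77 = -20*√2*√210 + 77 = -40*√105 + 77 = 77 - 40*√105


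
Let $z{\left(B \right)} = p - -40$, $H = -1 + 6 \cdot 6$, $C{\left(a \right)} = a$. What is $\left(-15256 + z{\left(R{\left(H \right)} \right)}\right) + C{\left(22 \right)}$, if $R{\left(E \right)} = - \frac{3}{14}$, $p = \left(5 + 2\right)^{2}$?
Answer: $-15145$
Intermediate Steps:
$p = 49$ ($p = 7^{2} = 49$)
$H = 35$ ($H = -1 + 36 = 35$)
$R{\left(E \right)} = - \frac{3}{14}$ ($R{\left(E \right)} = \left(-3\right) \frac{1}{14} = - \frac{3}{14}$)
$z{\left(B \right)} = 89$ ($z{\left(B \right)} = 49 - -40 = 49 + 40 = 89$)
$\left(-15256 + z{\left(R{\left(H \right)} \right)}\right) + C{\left(22 \right)} = \left(-15256 + 89\right) + 22 = -15167 + 22 = -15145$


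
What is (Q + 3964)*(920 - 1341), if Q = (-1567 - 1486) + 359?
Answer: -534670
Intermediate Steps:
Q = -2694 (Q = -3053 + 359 = -2694)
(Q + 3964)*(920 - 1341) = (-2694 + 3964)*(920 - 1341) = 1270*(-421) = -534670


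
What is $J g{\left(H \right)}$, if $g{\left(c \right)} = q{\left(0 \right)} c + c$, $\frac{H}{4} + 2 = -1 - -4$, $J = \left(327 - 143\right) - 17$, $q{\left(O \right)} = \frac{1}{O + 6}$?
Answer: $\frac{2338}{3} \approx 779.33$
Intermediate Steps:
$q{\left(O \right)} = \frac{1}{6 + O}$
$J = 167$ ($J = 184 - 17 = 167$)
$H = 4$ ($H = -8 + 4 \left(-1 - -4\right) = -8 + 4 \left(-1 + 4\right) = -8 + 4 \cdot 3 = -8 + 12 = 4$)
$g{\left(c \right)} = \frac{7 c}{6}$ ($g{\left(c \right)} = \frac{c}{6 + 0} + c = \frac{c}{6} + c = \frac{7 c}{6}$)
$J g{\left(H \right)} = 167 \cdot \frac{7}{6} \cdot 4 = 167 \cdot \frac{14}{3} = \frac{2338}{3}$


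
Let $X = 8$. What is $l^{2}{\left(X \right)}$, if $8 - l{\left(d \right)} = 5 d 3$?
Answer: $12544$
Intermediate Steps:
$l{\left(d \right)} = 8 - 15 d$ ($l{\left(d \right)} = 8 - 5 d 3 = 8 - 15 d$)
$l^{2}{\left(X \right)} = \left(8 - 120\right)^{2} = \left(-112\right)^{2} = 12544$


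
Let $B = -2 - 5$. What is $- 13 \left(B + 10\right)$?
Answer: $-39$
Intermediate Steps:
$B = -7$ ($B = -2 - 5 = -7$)
$- 13 \left(B + 10\right) = - 13 \left(-7 + 10\right) = \left(-13\right) 3 = -39$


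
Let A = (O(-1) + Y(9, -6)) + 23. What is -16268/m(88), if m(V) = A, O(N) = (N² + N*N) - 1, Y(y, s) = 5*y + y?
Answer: -8134/39 ≈ -208.56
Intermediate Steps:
Y(y, s) = 6*y
O(N) = -1 + 2*N² (O(N) = (N² + N²) - 1 = 2*N² - 1 = -1 + 2*N²)
A = 78 (A = ((-1 + 2*(-1)²) + 6*9) + 23 = ((-1 + 2*1) + 54) + 23 = ((-1 + 2) + 54) + 23 = (1 + 54) + 23 = 55 + 23 = 78)
m(V) = 78
-16268/m(88) = -16268/78 = -16268*1/78 = -8134/39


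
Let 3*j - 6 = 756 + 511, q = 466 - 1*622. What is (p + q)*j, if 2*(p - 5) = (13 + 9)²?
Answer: 115843/3 ≈ 38614.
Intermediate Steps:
q = -156 (q = 466 - 622 = -156)
p = 247 (p = 5 + (13 + 9)²/2 = 5 + (½)*22² = 5 + (½)*484 = 5 + 242 = 247)
j = 1273/3 (j = 2 + (756 + 511)/3 = 2 + (⅓)*1267 = 2 + 1267/3 = 1273/3 ≈ 424.33)
(p + q)*j = (247 - 156)*(1273/3) = 91*(1273/3) = 115843/3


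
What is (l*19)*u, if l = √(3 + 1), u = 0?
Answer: 0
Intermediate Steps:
l = 2 (l = √4 = 2)
(l*19)*u = (2*19)*0 = 38*0 = 0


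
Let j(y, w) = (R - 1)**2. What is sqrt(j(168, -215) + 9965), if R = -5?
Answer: sqrt(10001) ≈ 100.01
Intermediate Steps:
j(y, w) = 36 (j(y, w) = (-5 - 1)**2 = (-6)**2 = 36)
sqrt(j(168, -215) + 9965) = sqrt(36 + 9965) = sqrt(10001)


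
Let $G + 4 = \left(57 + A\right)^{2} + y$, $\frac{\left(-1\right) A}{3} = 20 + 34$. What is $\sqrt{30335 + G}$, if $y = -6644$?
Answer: $2 \sqrt{8678} \approx 186.31$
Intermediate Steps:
$A = -162$ ($A = - 3 \left(20 + 34\right) = \left(-3\right) 54 = -162$)
$G = 4377$ ($G = -4 - \left(6644 - \left(57 - 162\right)^{2}\right) = -4 - \left(6644 - \left(-105\right)^{2}\right) = -4 + \left(11025 - 6644\right) = -4 + 4381 = 4377$)
$\sqrt{30335 + G} = \sqrt{30335 + 4377} = \sqrt{34712} = 2 \sqrt{8678}$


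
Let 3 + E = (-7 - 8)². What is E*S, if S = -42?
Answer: -9324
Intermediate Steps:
E = 222 (E = -3 + (-7 - 8)² = -3 + (-15)² = -3 + 225 = 222)
E*S = 222*(-42) = -9324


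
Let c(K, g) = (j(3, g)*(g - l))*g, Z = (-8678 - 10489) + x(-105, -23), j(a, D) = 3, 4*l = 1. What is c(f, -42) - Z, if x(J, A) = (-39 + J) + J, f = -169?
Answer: 49479/2 ≈ 24740.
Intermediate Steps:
l = ¼ (l = (¼)*1 = ¼ ≈ 0.25000)
x(J, A) = -39 + 2*J
Z = -19416 (Z = (-8678 - 10489) + (-39 + 2*(-105)) = -19167 + (-39 - 210) = -19167 - 249 = -19416)
c(K, g) = g*(-¾ + 3*g) (c(K, g) = (3*(g - 1*¼))*g = (3*(g - ¼))*g = (3*(-¼ + g))*g = (-¾ + 3*g)*g = g*(-¾ + 3*g))
c(f, -42) - Z = (¾)*(-42)*(-1 + 4*(-42)) - 1*(-19416) = (¾)*(-42)*(-1 - 168) + 19416 = (¾)*(-42)*(-169) + 19416 = 10647/2 + 19416 = 49479/2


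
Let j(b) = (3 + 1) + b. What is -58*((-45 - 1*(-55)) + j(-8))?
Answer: -348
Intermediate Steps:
j(b) = 4 + b
-58*((-45 - 1*(-55)) + j(-8)) = -58*((-45 - 1*(-55)) + (4 - 8)) = -58*((-45 + 55) - 4) = -58*(10 - 4) = -58*6 = -348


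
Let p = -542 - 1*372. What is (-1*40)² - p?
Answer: 2514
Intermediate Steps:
p = -914 (p = -542 - 372 = -914)
(-1*40)² - p = (-1*40)² - 1*(-914) = (-40)² + 914 = 1600 + 914 = 2514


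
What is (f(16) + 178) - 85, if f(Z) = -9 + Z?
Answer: 100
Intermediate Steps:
(f(16) + 178) - 85 = ((-9 + 16) + 178) - 85 = (7 + 178) - 85 = 185 - 85 = 100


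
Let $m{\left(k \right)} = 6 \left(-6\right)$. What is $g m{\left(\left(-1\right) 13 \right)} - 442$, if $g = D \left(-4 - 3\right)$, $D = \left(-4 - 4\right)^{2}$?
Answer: $15686$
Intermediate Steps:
$D = 64$ ($D = \left(-8\right)^{2} = 64$)
$m{\left(k \right)} = -36$
$g = -448$ ($g = 64 \left(-4 - 3\right) = 64 \left(-7\right) = -448$)
$g m{\left(\left(-1\right) 13 \right)} - 442 = \left(-448\right) \left(-36\right) - 442 = 16128 - 442 = 15686$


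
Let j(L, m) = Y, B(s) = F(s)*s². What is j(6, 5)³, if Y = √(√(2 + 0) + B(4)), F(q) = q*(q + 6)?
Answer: (640 + √2)^(3/2) ≈ 16245.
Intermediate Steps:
F(q) = q*(6 + q)
B(s) = s³*(6 + s) (B(s) = (s*(6 + s))*s² = s³*(6 + s))
Y = √(640 + √2) (Y = √(√(2 + 0) + 4³*(6 + 4)) = √(√2 + 64*10) = √(√2 + 640) = √(640 + √2) ≈ 25.326)
j(L, m) = √(640 + √2)
j(6, 5)³ = (√(640 + √2))³ = (640 + √2)^(3/2)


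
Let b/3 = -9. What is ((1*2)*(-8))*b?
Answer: 432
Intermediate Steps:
b = -27 (b = 3*(-9) = -27)
((1*2)*(-8))*b = ((1*2)*(-8))*(-27) = (2*(-8))*(-27) = -16*(-27) = 432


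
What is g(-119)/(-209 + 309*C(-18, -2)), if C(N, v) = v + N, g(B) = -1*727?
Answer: 727/6389 ≈ 0.11379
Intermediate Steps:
g(B) = -727
C(N, v) = N + v
g(-119)/(-209 + 309*C(-18, -2)) = -727/(-209 + 309*(-18 - 2)) = -727/(-209 + 309*(-20)) = -727/(-209 - 6180) = -727/(-6389) = -727*(-1/6389) = 727/6389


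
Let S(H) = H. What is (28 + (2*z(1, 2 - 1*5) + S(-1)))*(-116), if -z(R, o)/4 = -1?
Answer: -4060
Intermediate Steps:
z(R, o) = 4 (z(R, o) = -4*(-1) = 4)
(28 + (2*z(1, 2 - 1*5) + S(-1)))*(-116) = (28 + (2*4 - 1))*(-116) = (28 + (8 - 1))*(-116) = (28 + 7)*(-116) = 35*(-116) = -4060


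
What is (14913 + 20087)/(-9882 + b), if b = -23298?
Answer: -250/237 ≈ -1.0549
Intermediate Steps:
(14913 + 20087)/(-9882 + b) = (14913 + 20087)/(-9882 - 23298) = 35000/(-33180) = 35000*(-1/33180) = -250/237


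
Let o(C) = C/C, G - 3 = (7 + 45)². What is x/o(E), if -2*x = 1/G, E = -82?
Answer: -1/5414 ≈ -0.00018471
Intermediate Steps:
G = 2707 (G = 3 + (7 + 45)² = 3 + 52² = 3 + 2704 = 2707)
o(C) = 1
x = -1/5414 (x = -½/2707 = -½*1/2707 = -1/5414 ≈ -0.00018471)
x/o(E) = -1/5414/1 = -1/5414*1 = -1/5414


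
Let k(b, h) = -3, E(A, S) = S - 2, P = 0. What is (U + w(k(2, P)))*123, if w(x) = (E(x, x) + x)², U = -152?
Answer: -10824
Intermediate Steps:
E(A, S) = -2 + S
w(x) = (-2 + 2*x)² (w(x) = ((-2 + x) + x)² = (-2 + 2*x)²)
(U + w(k(2, P)))*123 = (-152 + 4*(-1 - 3)²)*123 = (-152 + 4*(-4)²)*123 = (-152 + 4*16)*123 = (-152 + 64)*123 = -88*123 = -10824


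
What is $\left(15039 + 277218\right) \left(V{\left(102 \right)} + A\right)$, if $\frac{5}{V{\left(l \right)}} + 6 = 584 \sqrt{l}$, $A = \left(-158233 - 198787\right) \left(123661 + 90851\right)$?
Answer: $- \frac{18538952248591935222285}{828278} + \frac{10159410 \sqrt{102}}{414139} \approx -2.2383 \cdot 10^{16}$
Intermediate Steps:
$A = -76585074240$ ($A = \left(-357020\right) 214512 = -76585074240$)
$V{\left(l \right)} = \frac{5}{-6 + 584 \sqrt{l}}$
$\left(15039 + 277218\right) \left(V{\left(102 \right)} + A\right) = \left(15039 + 277218\right) \left(\frac{5}{2 \left(-3 + 292 \sqrt{102}\right)} - 76585074240\right) = 292257 \left(-76585074240 + \frac{5}{2 \left(-3 + 292 \sqrt{102}\right)}\right) = -22382524042159680 + \frac{1461285}{2 \left(-3 + 292 \sqrt{102}\right)}$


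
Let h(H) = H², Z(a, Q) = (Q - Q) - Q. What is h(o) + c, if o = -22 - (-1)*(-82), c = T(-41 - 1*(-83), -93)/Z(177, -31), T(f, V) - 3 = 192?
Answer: 335491/31 ≈ 10822.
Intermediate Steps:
T(f, V) = 195 (T(f, V) = 3 + 192 = 195)
Z(a, Q) = -Q (Z(a, Q) = 0 - Q = -Q)
c = 195/31 (c = 195/((-1*(-31))) = 195/31 ≈ 6.2903)
o = -104 (o = -22 - 1*82 = -22 - 82 = -104)
h(o) + c = (-104)² + 195/31 = 10816 + 195/31 = 335491/31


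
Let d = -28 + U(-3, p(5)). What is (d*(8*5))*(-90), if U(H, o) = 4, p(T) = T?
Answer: 86400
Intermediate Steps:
d = -24 (d = -28 + 4 = -24)
(d*(8*5))*(-90) = -192*5*(-90) = -24*40*(-90) = -960*(-90) = 86400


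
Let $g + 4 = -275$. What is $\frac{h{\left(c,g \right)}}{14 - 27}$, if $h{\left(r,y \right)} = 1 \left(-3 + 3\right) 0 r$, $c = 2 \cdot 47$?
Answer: $0$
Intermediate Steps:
$g = -279$ ($g = -4 - 275 = -279$)
$c = 94$
$h{\left(r,y \right)} = 0$ ($h{\left(r,y \right)} = 1 \cdot 0 \cdot 0 r = 1 \cdot 0 r = 0 r = 0$)
$\frac{h{\left(c,g \right)}}{14 - 27} = \frac{1}{14 - 27} \cdot 0 = \frac{1}{-13} \cdot 0 = \left(- \frac{1}{13}\right) 0 = 0$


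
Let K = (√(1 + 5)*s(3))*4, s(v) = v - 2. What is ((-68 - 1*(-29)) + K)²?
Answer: 1617 - 312*√6 ≈ 852.76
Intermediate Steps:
s(v) = -2 + v
K = 4*√6 (K = (√(1 + 5)*(-2 + 3))*4 = (√6*1)*4 = √6*4 = 4*√6 ≈ 9.7980)
((-68 - 1*(-29)) + K)² = ((-68 - 1*(-29)) + 4*√6)² = ((-68 + 29) + 4*√6)² = (-39 + 4*√6)²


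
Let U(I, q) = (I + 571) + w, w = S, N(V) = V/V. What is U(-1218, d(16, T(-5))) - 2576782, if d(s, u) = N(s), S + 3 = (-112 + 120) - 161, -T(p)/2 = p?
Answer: -2577585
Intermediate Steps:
N(V) = 1
T(p) = -2*p
S = -156 (S = -3 + ((-112 + 120) - 161) = -3 + (8 - 161) = -3 - 153 = -156)
w = -156
d(s, u) = 1
U(I, q) = 415 + I (U(I, q) = (I + 571) - 156 = (571 + I) - 156 = 415 + I)
U(-1218, d(16, T(-5))) - 2576782 = (415 - 1218) - 2576782 = -803 - 2576782 = -2577585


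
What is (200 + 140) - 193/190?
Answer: 64407/190 ≈ 338.98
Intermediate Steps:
(200 + 140) - 193/190 = 340 - 193/190 = 64407/190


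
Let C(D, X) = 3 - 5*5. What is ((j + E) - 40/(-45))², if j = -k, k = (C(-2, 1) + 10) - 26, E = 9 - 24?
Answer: 46225/81 ≈ 570.68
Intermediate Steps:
C(D, X) = -22 (C(D, X) = 3 - 25 = -22)
E = -15
k = -38 (k = (-22 + 10) - 26 = -12 - 26 = -38)
j = 38 (j = -1*(-38) = 38)
((j + E) - 40/(-45))² = ((38 - 15) - 40/(-45))² = (23 - 40*(-1/45))² = (23 + 8/9)² = (215/9)² = 46225/81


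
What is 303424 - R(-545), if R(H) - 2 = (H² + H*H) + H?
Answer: -290083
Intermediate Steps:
R(H) = 2 + H + 2*H² (R(H) = 2 + ((H² + H*H) + H) = 2 + ((H² + H²) + H) = 2 + (2*H² + H) = 2 + (H + 2*H²) = 2 + H + 2*H²)
303424 - R(-545) = 303424 - (2 - 545 + 2*(-545)²) = 303424 - (2 - 545 + 2*297025) = 303424 - (2 - 545 + 594050) = 303424 - 1*593507 = 303424 - 593507 = -290083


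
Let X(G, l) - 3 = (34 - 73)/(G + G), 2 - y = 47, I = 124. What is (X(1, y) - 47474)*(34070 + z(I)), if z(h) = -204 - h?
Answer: -1602424451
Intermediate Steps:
y = -45 (y = 2 - 1*47 = 2 - 47 = -45)
X(G, l) = 3 - 39/(2*G) (X(G, l) = 3 + (34 - 73)/(G + G) = 3 - 39*1/(2*G) = 3 - 39/(2*G))
(X(1, y) - 47474)*(34070 + z(I)) = ((3 - 39/2/1) - 47474)*(34070 + (-204 - 1*124)) = ((3 - 39/2*1) - 47474)*(34070 + (-204 - 124)) = ((3 - 39/2) - 47474)*(34070 - 328) = (-33/2 - 47474)*33742 = -94981/2*33742 = -1602424451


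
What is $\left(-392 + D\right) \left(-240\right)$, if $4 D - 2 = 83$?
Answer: $88980$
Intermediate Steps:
$D = \frac{85}{4}$ ($D = \frac{1}{2} + \frac{1}{4} \cdot 83 = \frac{1}{2} + \frac{83}{4} = \frac{85}{4} \approx 21.25$)
$\left(-392 + D\right) \left(-240\right) = \left(-392 + \frac{85}{4}\right) \left(-240\right) = \left(- \frac{1483}{4}\right) \left(-240\right) = 88980$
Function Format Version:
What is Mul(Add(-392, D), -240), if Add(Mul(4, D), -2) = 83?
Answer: 88980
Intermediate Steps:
D = Rational(85, 4) (D = Add(Rational(1, 2), Mul(Rational(1, 4), 83)) = Add(Rational(1, 2), Rational(83, 4)) = Rational(85, 4) ≈ 21.250)
Mul(Add(-392, D), -240) = Mul(Add(-392, Rational(85, 4)), -240) = Mul(Rational(-1483, 4), -240) = 88980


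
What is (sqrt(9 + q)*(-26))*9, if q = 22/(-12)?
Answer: -39*sqrt(258) ≈ -626.43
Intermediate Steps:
q = -11/6 (q = 22*(-1/12) = -11/6 ≈ -1.8333)
(sqrt(9 + q)*(-26))*9 = (sqrt(9 - 11/6)*(-26))*9 = (sqrt(43/6)*(-26))*9 = ((sqrt(258)/6)*(-26))*9 = -13*sqrt(258)/3*9 = -39*sqrt(258)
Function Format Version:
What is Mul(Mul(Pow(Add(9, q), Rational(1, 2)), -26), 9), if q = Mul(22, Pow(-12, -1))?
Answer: Mul(-39, Pow(258, Rational(1, 2))) ≈ -626.43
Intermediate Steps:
q = Rational(-11, 6) (q = Mul(22, Rational(-1, 12)) = Rational(-11, 6) ≈ -1.8333)
Mul(Mul(Pow(Add(9, q), Rational(1, 2)), -26), 9) = Mul(Mul(Pow(Add(9, Rational(-11, 6)), Rational(1, 2)), -26), 9) = Mul(Mul(Pow(Rational(43, 6), Rational(1, 2)), -26), 9) = Mul(Mul(Mul(Rational(1, 6), Pow(258, Rational(1, 2))), -26), 9) = Mul(Mul(Rational(-13, 3), Pow(258, Rational(1, 2))), 9) = Mul(-39, Pow(258, Rational(1, 2)))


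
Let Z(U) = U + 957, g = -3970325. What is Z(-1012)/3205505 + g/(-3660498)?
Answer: 2545339062347/2346748928298 ≈ 1.0846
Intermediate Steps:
Z(U) = 957 + U
Z(-1012)/3205505 + g/(-3660498) = (957 - 1012)/3205505 - 3970325/(-3660498) = -55*1/3205505 - 3970325*(-1/3660498) = -11/641101 + 3970325/3660498 = 2545339062347/2346748928298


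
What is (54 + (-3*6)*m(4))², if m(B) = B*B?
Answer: 54756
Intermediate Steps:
m(B) = B²
(54 + (-3*6)*m(4))² = (54 - 3*6*4²)² = (54 - 18*16)² = (54 - 288)² = (-234)² = 54756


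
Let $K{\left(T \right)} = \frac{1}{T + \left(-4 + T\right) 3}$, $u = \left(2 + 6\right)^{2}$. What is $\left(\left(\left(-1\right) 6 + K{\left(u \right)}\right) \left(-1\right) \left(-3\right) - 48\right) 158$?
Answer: $- \frac{1271979}{122} \approx -10426.0$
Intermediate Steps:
$u = 64$ ($u = 8^{2} = 64$)
$K{\left(T \right)} = \frac{1}{-12 + 4 T}$ ($K{\left(T \right)} = \frac{1}{T + \left(-12 + 3 T\right)} = \frac{1}{-12 + 4 T}$)
$\left(\left(\left(-1\right) 6 + K{\left(u \right)}\right) \left(-1\right) \left(-3\right) - 48\right) 158 = \left(\left(\left(-1\right) 6 + \frac{1}{4 \left(-3 + 64\right)}\right) \left(-1\right) \left(-3\right) - 48\right) 158 = \left(\left(-6 + \frac{1}{4 \cdot 61}\right) \left(-1\right) \left(-3\right) - 48\right) 158 = \left(\left(-6 + \frac{1}{4} \cdot \frac{1}{61}\right) \left(-1\right) \left(-3\right) - 48\right) 158 = \left(\left(-6 + \frac{1}{244}\right) \left(-1\right) \left(-3\right) - 48\right) 158 = \left(\left(- \frac{1463}{244}\right) \left(-1\right) \left(-3\right) - 48\right) 158 = \left(\frac{1463}{244} \left(-3\right) - 48\right) 158 = \left(- \frac{4389}{244} - 48\right) 158 = \left(- \frac{16101}{244}\right) 158 = - \frac{1271979}{122}$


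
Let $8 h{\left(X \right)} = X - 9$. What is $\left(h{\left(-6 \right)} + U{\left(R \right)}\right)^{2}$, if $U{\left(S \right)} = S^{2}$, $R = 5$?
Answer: $\frac{34225}{64} \approx 534.77$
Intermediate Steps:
$h{\left(X \right)} = - \frac{9}{8} + \frac{X}{8}$ ($h{\left(X \right)} = \frac{X - 9}{8} = \frac{-9 + X}{8} = - \frac{9}{8} + \frac{X}{8}$)
$\left(h{\left(-6 \right)} + U{\left(R \right)}\right)^{2} = \left(\left(- \frac{9}{8} + \frac{1}{8} \left(-6\right)\right) + 5^{2}\right)^{2} = \left(\left(- \frac{9}{8} - \frac{3}{4}\right) + 25\right)^{2} = \left(- \frac{15}{8} + 25\right)^{2} = \left(\frac{185}{8}\right)^{2} = \frac{34225}{64}$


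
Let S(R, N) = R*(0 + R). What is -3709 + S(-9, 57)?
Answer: -3628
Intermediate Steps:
S(R, N) = R² (S(R, N) = R*R = R²)
-3709 + S(-9, 57) = -3709 + (-9)² = -3709 + 81 = -3628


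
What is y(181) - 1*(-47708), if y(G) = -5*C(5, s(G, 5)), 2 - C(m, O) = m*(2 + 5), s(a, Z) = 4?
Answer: 47873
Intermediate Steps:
C(m, O) = 2 - 7*m (C(m, O) = 2 - m*(2 + 5) = 2 - m*7 = 2 - 7*m)
y(G) = 165 (y(G) = -5*(2 - 7*5) = -5*(2 - 35) = -5*(-33) = 165)
y(181) - 1*(-47708) = 165 - 1*(-47708) = 165 + 47708 = 47873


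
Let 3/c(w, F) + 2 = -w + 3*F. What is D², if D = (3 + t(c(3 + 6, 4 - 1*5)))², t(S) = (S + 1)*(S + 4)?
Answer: 1880301880081/1475789056 ≈ 1274.1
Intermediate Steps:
c(w, F) = 3/(-2 - w + 3*F) (c(w, F) = 3/(-2 + (-w + 3*F)) = 3/(-2 - w + 3*F))
t(S) = (1 + S)*(4 + S)
D = 1371241/38416 (D = (3 + (4 + (-3/(2 + (3 + 6) - 3*(4 - 1*5)))² + 5*(-3/(2 + (3 + 6) - 3*(4 - 1*5)))))² = (3 + (4 + (-3/(2 + 9 - 3*(4 - 5)))² + 5*(-3/(2 + 9 - 3*(4 - 5)))))² = (3 + (4 + (-3/(2 + 9 - 3*(-1)))² + 5*(-3/(2 + 9 - 3*(-1)))))² = (3 + (4 + (-3/(2 + 9 + 3))² + 5*(-3/(2 + 9 + 3))))² = (3 + (4 + (-3/14)² + 5*(-3/14)))² = (3 + (4 + 9/196 - 15/14))² = (3 + 583/196)² = (1171/196)² = 1371241/38416 ≈ 35.695)
D² = (1371241/38416)² = 1880301880081/1475789056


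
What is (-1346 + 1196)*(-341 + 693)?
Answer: -52800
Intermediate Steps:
(-1346 + 1196)*(-341 + 693) = -150*352 = -52800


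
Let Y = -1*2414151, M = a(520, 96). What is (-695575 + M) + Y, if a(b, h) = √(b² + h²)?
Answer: -3109726 + 8*√4369 ≈ -3.1092e+6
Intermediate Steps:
M = 8*√4369 (M = √(520² + 96²) = √(270400 + 9216) = √279616 = 8*√4369 ≈ 528.79)
Y = -2414151
(-695575 + M) + Y = (-695575 + 8*√4369) - 2414151 = -3109726 + 8*√4369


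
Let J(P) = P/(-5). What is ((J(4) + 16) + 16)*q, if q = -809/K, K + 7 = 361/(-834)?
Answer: 105254136/30995 ≈ 3395.8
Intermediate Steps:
K = -6199/834 (K = -7 + 361/(-834) = -7 + 361*(-1/834) = -7 - 361/834 = -6199/834 ≈ -7.4329)
J(P) = -P/5 (J(P) = P*(-1/5) = -P/5)
q = 674706/6199 (q = -809/(-6199/834) = -809*(-834/6199) = 674706/6199 ≈ 108.84)
((J(4) + 16) + 16)*q = ((-1/5*4 + 16) + 16)*(674706/6199) = ((-4/5 + 16) + 16)*(674706/6199) = (76/5 + 16)*(674706/6199) = (156/5)*(674706/6199) = 105254136/30995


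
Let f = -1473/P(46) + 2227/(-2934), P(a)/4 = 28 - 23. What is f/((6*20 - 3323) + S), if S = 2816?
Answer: 2183161/11354580 ≈ 0.19227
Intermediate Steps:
P(a) = 20 (P(a) = 4*(28 - 23) = 4*5 = 20)
f = -2183161/29340 (f = -1473/20 + 2227/(-2934) = -1473*1/20 + 2227*(-1/2934) = -1473/20 - 2227/2934 = -2183161/29340 ≈ -74.409)
f/((6*20 - 3323) + S) = -2183161/(29340*((6*20 - 3323) + 2816)) = -2183161/(29340*((120 - 3323) + 2816)) = -2183161/(29340*(-3203 + 2816)) = -2183161/29340/(-387) = -2183161/29340*(-1/387) = 2183161/11354580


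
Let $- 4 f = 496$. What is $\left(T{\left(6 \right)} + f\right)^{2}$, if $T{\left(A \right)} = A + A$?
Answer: $12544$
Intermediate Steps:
$f = -124$ ($f = \left(- \frac{1}{4}\right) 496 = -124$)
$T{\left(A \right)} = 2 A$
$\left(T{\left(6 \right)} + f\right)^{2} = \left(2 \cdot 6 - 124\right)^{2} = \left(12 - 124\right)^{2} = \left(-112\right)^{2} = 12544$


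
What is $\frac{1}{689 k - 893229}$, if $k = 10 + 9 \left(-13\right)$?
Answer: $- \frac{1}{966952} \approx -1.0342 \cdot 10^{-6}$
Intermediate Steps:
$k = -107$ ($k = 10 - 117 = -107$)
$\frac{1}{689 k - 893229} = \frac{1}{689 \left(-107\right) - 893229} = \frac{1}{-73723 - 893229} = \frac{1}{-966952} = - \frac{1}{966952}$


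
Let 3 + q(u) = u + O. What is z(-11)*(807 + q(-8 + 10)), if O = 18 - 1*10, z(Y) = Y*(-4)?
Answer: 35816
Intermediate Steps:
z(Y) = -4*Y
O = 8 (O = 18 - 10 = 8)
q(u) = 5 + u (q(u) = -3 + (u + 8) = -3 + (8 + u) = 5 + u)
z(-11)*(807 + q(-8 + 10)) = (-4*(-11))*(807 + (5 + (-8 + 10))) = 44*(807 + (5 + 2)) = 44*(807 + 7) = 44*814 = 35816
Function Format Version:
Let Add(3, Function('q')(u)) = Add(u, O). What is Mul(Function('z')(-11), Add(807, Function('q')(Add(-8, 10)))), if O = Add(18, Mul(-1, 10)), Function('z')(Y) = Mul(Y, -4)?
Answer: 35816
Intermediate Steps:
Function('z')(Y) = Mul(-4, Y)
O = 8 (O = Add(18, -10) = 8)
Function('q')(u) = Add(5, u) (Function('q')(u) = Add(-3, Add(u, 8)) = Add(-3, Add(8, u)) = Add(5, u))
Mul(Function('z')(-11), Add(807, Function('q')(Add(-8, 10)))) = Mul(Mul(-4, -11), Add(807, Add(5, Add(-8, 10)))) = Mul(44, Add(807, Add(5, 2))) = Mul(44, Add(807, 7)) = Mul(44, 814) = 35816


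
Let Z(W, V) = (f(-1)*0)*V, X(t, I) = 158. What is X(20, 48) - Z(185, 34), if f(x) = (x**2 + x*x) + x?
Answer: 158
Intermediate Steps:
f(x) = x + 2*x**2 (f(x) = (x**2 + x**2) + x = 2*x**2 + x = x + 2*x**2)
Z(W, V) = 0 (Z(W, V) = (-(1 + 2*(-1))*0)*V = (-(1 - 2)*0)*V = (-1*(-1)*0)*V = (1*0)*V = 0*V = 0)
X(20, 48) - Z(185, 34) = 158 - 1*0 = 158 + 0 = 158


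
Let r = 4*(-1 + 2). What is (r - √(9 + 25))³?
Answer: (4 - √34)³ ≈ -6.1381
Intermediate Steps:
r = 4 (r = 4*1 = 4)
(r - √(9 + 25))³ = (4 - √(9 + 25))³ = (4 - √34)³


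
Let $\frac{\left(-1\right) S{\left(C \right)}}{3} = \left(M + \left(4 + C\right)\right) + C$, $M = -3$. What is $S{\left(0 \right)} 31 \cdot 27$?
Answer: $-2511$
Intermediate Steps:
$S{\left(C \right)} = -3 - 6 C$ ($S{\left(C \right)} = - 3 \left(\left(-3 + \left(4 + C\right)\right) + C\right) = - 3 \left(\left(1 + C\right) + C\right) = - 3 \left(1 + 2 C\right) = -3 - 6 C$)
$S{\left(0 \right)} 31 \cdot 27 = \left(-3 - 0\right) 31 \cdot 27 = \left(-3 + 0\right) 31 \cdot 27 = \left(-3\right) 31 \cdot 27 = \left(-93\right) 27 = -2511$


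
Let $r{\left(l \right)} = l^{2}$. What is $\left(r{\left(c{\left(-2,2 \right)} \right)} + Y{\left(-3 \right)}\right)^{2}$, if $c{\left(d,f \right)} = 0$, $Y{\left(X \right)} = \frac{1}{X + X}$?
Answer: $\frac{1}{36} \approx 0.027778$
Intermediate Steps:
$Y{\left(X \right)} = \frac{1}{2 X}$
$\left(r{\left(c{\left(-2,2 \right)} \right)} + Y{\left(-3 \right)}\right)^{2} = \left(0^{2} + \frac{1}{2 \left(-3\right)}\right)^{2} = \left(0 + \frac{1}{2} \left(- \frac{1}{3}\right)\right)^{2} = \left(0 - \frac{1}{6}\right)^{2} = \left(- \frac{1}{6}\right)^{2} = \frac{1}{36}$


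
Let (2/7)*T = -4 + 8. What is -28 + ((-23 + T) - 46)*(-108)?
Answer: 5912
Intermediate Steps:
T = 14 (T = 7*(-4 + 8)/2 = (7/2)*4 = 14)
-28 + ((-23 + T) - 46)*(-108) = -28 + ((-23 + 14) - 46)*(-108) = -28 + (-9 - 46)*(-108) = -28 - 55*(-108) = -28 + 5940 = 5912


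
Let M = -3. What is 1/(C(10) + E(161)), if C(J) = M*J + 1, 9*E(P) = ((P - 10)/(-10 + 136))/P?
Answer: -182574/5294495 ≈ -0.034484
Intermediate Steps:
E(P) = (-5/63 + P/126)/(9*P) (E(P) = (((P - 10)/(-10 + 136))/P)/9 = (((-10 + P)/126)/P)/9 = (((-10 + P)*(1/126))/P)/9 = ((-5/63 + P/126)/P)/9 = (-5/63 + P/126)/(9*P))
C(J) = 1 - 3*J (C(J) = -3*J + 1 = 1 - 3*J)
1/(C(10) + E(161)) = 1/((1 - 3*10) + (1/1134)*(-10 + 161)/161) = 1/((1 - 30) + (1/1134)*(1/161)*151) = 1/(-29 + 151/182574) = 1/(-5294495/182574) = -182574/5294495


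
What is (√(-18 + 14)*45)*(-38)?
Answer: -3420*I ≈ -3420.0*I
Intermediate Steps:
(√(-18 + 14)*45)*(-38) = (√(-4)*45)*(-38) = ((2*I)*45)*(-38) = (90*I)*(-38) = -3420*I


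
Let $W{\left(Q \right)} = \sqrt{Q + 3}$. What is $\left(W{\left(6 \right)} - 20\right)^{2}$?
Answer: $289$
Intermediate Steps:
$W{\left(Q \right)} = \sqrt{3 + Q}$
$\left(W{\left(6 \right)} - 20\right)^{2} = \left(\sqrt{3 + 6} - 20\right)^{2} = \left(\sqrt{9} - 20\right)^{2} = \left(3 - 20\right)^{2} = \left(-17\right)^{2} = 289$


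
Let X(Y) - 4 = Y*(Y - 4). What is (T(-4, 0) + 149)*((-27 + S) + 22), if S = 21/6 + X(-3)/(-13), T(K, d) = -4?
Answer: -12905/26 ≈ -496.35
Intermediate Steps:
X(Y) = 4 + Y*(-4 + Y) (X(Y) = 4 + Y*(Y - 4) = 4 + Y*(-4 + Y))
S = 41/26 (S = 21/6 + (4 + (-3)² - 4*(-3))/(-13) = 21*(⅙) + (4 + 9 + 12)*(-1/13) = 7/2 + 25*(-1/13) = 7/2 - 25/13 = 41/26 ≈ 1.5769)
(T(-4, 0) + 149)*((-27 + S) + 22) = (-4 + 149)*((-27 + 41/26) + 22) = 145*(-661/26 + 22) = 145*(-89/26) = -12905/26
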